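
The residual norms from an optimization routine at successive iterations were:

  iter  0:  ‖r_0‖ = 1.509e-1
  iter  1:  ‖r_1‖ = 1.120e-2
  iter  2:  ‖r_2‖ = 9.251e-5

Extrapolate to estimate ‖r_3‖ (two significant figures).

First estimate the order: p ≈ ln(‖r_2‖/‖r_1‖) / ln(‖r_1‖/‖r_0‖) = ln(9.251e-5/1.120e-2)/ln(1.120e-2/1.509e-1) = ln(0.00825982)/ln(0.0742213) ≈ 1.8443.
Then ‖r_3‖ ≈ ‖r_2‖·(‖r_2‖/‖r_1‖)^p = 9.251e-5·(0.00825982)^1.8443 = 9.251e-5·0.000143969 ≈ 1.332e-08.

1.3e-8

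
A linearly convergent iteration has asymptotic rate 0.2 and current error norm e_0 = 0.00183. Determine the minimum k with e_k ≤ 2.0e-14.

After k steps, e_k ≈ 0.00183·0.2^k.
Need 0.2^k ≤ 2.0e-14/0.00183 = 1.0929e-11.
k ≥ ln(1.0929e-11)/ln(0.2) = -25.2396/-1.60944 = 15.682.
Smallest integer k = 16.

16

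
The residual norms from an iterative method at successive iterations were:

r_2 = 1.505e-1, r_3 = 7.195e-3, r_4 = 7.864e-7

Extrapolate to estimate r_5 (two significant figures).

1.0e-18

First estimate the order: p ≈ ln(r_4/r_3) / ln(r_3/r_2) = ln(7.864e-7/7.195e-3)/ln(7.195e-3/1.505e-1) = ln(0.000109298)/ln(0.0478073) ≈ 2.9999.
Then r_5 ≈ r_4·(r_4/r_3)^p = 7.864e-7·(0.000109298)^2.9999 = 7.864e-7·1.30687e-12 ≈ 1.028e-18.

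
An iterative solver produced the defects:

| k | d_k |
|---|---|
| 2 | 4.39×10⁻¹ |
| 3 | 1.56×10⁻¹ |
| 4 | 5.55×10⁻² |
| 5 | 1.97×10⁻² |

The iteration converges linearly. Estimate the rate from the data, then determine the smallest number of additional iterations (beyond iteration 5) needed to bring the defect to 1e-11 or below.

Rate ρ ≈ d_5/d_4 = 1.97×10⁻²/5.55×10⁻² = 0.3550.
After j more steps, d_{5+j} ≈ 1.97×10⁻²·ρ^j; need ρ^j ≤ 1e-11/1.97×10⁻² = 5.07614e-10.
j ≥ ln(5.07614e-10)/ln(0.3550) = -21.4013/-1.03564 = 20.665.
So 21 more iterations are needed.

21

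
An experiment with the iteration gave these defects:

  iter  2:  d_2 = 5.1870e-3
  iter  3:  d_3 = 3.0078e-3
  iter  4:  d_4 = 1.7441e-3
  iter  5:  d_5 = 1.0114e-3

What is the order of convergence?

Consecutive ratios: d_5/d_4 = 1.0114e-3/1.7441e-3 = 0.579898, d_4/d_3 = 1.7441e-3/3.0078e-3 = 0.579859.
p ≈ ln(0.579898)/ln(0.579859) = -0.5449/-0.5450 ≈ 1.00.
So the convergence is linear (order 1).

1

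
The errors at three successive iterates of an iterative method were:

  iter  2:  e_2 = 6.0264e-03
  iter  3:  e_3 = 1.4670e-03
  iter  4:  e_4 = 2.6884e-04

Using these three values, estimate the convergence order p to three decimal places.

p ≈ ln(e_4/e_3) / ln(e_3/e_2)
  = ln(2.6884e-04/1.4670e-03) / ln(1.4670e-03/6.0264e-03)
  = ln(0.183258) / ln(0.243429)
  = -1.696860 / -1.412930 ≈ 1.200951

1.201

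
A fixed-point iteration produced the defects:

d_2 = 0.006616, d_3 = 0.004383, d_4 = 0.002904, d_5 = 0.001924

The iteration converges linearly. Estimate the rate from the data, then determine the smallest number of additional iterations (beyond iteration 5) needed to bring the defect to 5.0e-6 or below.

15

Rate ρ ≈ d_5/d_4 = 0.001924/0.002904 = 0.6625.
After j more steps, d_{5+j} ≈ 0.001924·ρ^j; need ρ^j ≤ 5.0e-6/0.001924 = 0.00259875.
j ≥ ln(0.00259875)/ln(0.6625) = -5.9527/-0.41173 = 14.458.
So 15 more iterations are needed.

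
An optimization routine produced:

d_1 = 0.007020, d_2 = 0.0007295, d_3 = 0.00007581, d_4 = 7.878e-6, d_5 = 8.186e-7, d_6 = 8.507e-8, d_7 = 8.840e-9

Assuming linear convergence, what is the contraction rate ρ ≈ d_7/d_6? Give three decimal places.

0.104

ρ ≈ d_7/d_6 = 8.840e-9/8.507e-8 = 0.10391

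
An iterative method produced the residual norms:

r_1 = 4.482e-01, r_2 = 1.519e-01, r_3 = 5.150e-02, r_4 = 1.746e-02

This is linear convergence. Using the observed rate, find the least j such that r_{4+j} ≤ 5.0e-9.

14

Rate ρ ≈ r_4/r_3 = 1.746e-02/5.150e-02 = 0.3390.
After j more steps, r_{4+j} ≈ 1.746e-02·ρ^j; need ρ^j ≤ 5.0e-9/1.746e-02 = 2.86369e-07.
j ≥ ln(2.86369e-07)/ln(0.3390) = -15.0660/-1.08176 = 13.927.
So 14 more iterations are needed.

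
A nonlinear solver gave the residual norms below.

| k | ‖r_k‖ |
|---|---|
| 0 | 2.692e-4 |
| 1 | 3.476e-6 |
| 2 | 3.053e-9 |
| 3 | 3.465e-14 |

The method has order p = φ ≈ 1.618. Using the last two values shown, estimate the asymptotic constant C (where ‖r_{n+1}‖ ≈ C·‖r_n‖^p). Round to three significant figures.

C ≈ ‖r_3‖ / ‖r_2‖^1.618
  = 3.465e-14 / (3.053e-9)^1.618
  = 3.465e-14 / 1.66835e-14 ≈ 2.0769

2.08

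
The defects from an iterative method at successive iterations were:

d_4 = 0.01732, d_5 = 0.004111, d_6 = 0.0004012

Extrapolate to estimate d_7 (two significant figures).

First estimate the order: p ≈ ln(d_6/d_5) / ln(d_5/d_4) = ln(0.0004012/0.004111)/ln(0.004111/0.01732) = ln(0.0975918)/ln(0.237356) ≈ 1.6180.
Then d_7 ≈ d_6·(d_6/d_5)^p = 0.0004012·(0.0975918)^1.6180 = 0.0004012·0.0231671 ≈ 9.295e-06.

9.3e-6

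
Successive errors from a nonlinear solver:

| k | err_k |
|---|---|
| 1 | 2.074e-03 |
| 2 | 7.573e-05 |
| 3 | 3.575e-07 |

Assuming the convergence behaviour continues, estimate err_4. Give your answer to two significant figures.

6.2e-11

First estimate the order: p ≈ ln(err_3/err_2) / ln(err_2/err_1) = ln(3.575e-07/7.573e-05)/ln(7.573e-05/2.074e-03) = ln(0.00472072)/ln(0.036514) ≈ 1.6180.
Then err_4 ≈ err_3·(err_3/err_2)^p = 3.575e-07·(0.00472072)^1.6180 = 3.575e-07·0.000172403 ≈ 6.163e-11.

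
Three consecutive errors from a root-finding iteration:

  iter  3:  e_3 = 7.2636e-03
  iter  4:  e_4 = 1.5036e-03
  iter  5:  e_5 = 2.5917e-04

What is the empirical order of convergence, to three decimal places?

p ≈ ln(e_5/e_4) / ln(e_4/e_3)
  = ln(2.5917e-04/1.5036e-03) / ln(1.5036e-03/7.2636e-03)
  = ln(0.172366) / ln(0.207005)
  = -1.758135 / -1.575012 ≈ 1.116268

1.116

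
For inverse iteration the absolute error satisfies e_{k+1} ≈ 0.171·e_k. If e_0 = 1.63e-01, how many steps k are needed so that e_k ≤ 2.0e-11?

After k steps, e_k ≈ 1.63e-01·0.171^k.
Need 0.171^k ≤ 2.0e-11/1.63e-01 = 1.22699e-10.
k ≥ ln(1.22699e-10)/ln(0.171) = -22.8213/-1.76609 = 12.922.
Smallest integer k = 13.

13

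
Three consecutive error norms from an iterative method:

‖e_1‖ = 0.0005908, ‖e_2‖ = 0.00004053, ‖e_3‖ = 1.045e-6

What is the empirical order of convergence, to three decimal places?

p ≈ ln(‖e_3‖/‖e_2‖) / ln(‖e_2‖/‖e_1‖)
  = ln(1.045e-6/0.00004053) / ln(0.00004053/0.0005908)
  = ln(0.0257834) / ln(0.0686019)
  = -3.658024 / -2.679435 ≈ 1.365222

1.365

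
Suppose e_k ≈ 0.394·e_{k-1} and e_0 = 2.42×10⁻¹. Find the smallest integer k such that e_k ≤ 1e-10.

24

After k steps, e_k ≈ 2.42×10⁻¹·0.394^k.
Need 0.394^k ≤ 1e-10/2.42×10⁻¹ = 4.13223e-10.
k ≥ ln(4.13223e-10)/ln(0.394) = -21.6070/-0.93140 = 23.198.
Smallest integer k = 24.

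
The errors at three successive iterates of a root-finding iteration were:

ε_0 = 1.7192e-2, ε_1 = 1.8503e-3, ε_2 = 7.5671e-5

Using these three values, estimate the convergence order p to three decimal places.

1.434

p ≈ ln(ε_2/ε_1) / ln(ε_1/ε_0)
  = ln(7.5671e-5/1.8503e-3) / ln(1.8503e-3/1.7192e-2)
  = ln(0.0408966) / ln(0.107626)
  = -3.196708 / -2.229093 ≈ 1.434085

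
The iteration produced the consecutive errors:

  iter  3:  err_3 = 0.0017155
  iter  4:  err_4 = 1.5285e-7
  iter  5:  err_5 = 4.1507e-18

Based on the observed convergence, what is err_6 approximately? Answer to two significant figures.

1.1e-45

First estimate the order: p ≈ ln(err_5/err_4) / ln(err_4/err_3) = ln(4.1507e-18/1.5285e-7)/ln(1.5285e-7/0.0017155) = ln(2.71554e-11)/ln(8.90994e-05) ≈ 2.6088.
Then err_6 ≈ err_5·(err_5/err_4)^p = 4.1507e-18·(2.71554e-11)^2.6088 = 4.1507e-18·2.72298e-28 ≈ 1.13e-45.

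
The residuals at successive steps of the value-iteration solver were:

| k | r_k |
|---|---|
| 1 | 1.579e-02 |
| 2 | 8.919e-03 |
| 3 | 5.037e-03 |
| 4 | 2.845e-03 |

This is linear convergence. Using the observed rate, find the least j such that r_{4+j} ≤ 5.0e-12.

Rate ρ ≈ r_4/r_3 = 2.845e-03/5.037e-03 = 0.5648.
After j more steps, r_{4+j} ≈ 2.845e-03·ρ^j; need ρ^j ≤ 5.0e-12/2.845e-03 = 1.75747e-09.
j ≥ ln(1.75747e-09)/ln(0.5648) = -20.1594/-0.57128 = 35.288.
So 36 more iterations are needed.

36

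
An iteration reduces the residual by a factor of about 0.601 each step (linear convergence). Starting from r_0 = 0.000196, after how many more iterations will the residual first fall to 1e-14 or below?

After k steps, r_k ≈ 0.000196·0.601^k.
Need 0.601^k ≤ 1e-14/0.000196 = 5.10204e-11.
k ≥ ln(5.10204e-11)/ln(0.601) = -23.6988/-0.50916 = 46.545.
Smallest integer k = 47.

47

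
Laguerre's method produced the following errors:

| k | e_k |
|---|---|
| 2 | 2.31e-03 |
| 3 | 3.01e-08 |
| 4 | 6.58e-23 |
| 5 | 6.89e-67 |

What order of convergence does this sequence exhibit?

3

Consecutive ratios: e_5/e_4 = 6.89e-67/6.58e-23 = 1.04711e-44, e_4/e_3 = 6.58e-23/3.01e-08 = 2.18605e-15.
p ≈ ln(1.04711e-44)/ln(2.18605e-15) = -101.2677/-33.7567 ≈ 3.00.
So the convergence is cubic (order 3).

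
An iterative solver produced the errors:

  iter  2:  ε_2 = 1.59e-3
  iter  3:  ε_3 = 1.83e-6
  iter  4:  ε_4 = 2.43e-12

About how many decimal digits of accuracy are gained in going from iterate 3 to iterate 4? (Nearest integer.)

Digits gained ≈ log₁₀(ε_3/ε_4) = log₁₀(1.83e-6/2.43e-12) = log₁₀(753086) ≈ 5.877.

6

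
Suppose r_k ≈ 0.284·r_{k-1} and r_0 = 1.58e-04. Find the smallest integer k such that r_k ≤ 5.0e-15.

After k steps, r_k ≈ 1.58e-04·0.284^k.
Need 0.284^k ≤ 5.0e-15/1.58e-04 = 3.16456e-11.
k ≥ ln(3.16456e-11)/ln(0.284) = -24.1764/-1.25878 = 19.206.
Smallest integer k = 20.

20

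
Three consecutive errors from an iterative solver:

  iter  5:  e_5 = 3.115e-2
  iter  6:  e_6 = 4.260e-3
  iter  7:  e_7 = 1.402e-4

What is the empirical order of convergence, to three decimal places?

1.716

p ≈ ln(e_7/e_6) / ln(e_6/e_5)
  = ln(1.402e-4/4.260e-3) / ln(4.260e-3/3.115e-2)
  = ln(0.0329108) / ln(0.136758)
  = -3.413954 / -1.989542 ≈ 1.715950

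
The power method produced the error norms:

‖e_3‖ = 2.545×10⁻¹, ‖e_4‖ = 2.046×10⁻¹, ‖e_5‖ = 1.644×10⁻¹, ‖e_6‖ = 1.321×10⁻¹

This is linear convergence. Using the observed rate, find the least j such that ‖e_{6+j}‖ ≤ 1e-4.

33

Rate ρ ≈ ‖e_6‖/‖e_5‖ = 1.321×10⁻¹/1.644×10⁻¹ = 0.8035.
After j more steps, ‖e_{6+j}‖ ≈ 1.321×10⁻¹·ρ^j; need ρ^j ≤ 1e-4/1.321×10⁻¹ = 0.000757002.
j ≥ ln(0.000757002)/ln(0.8035) = -7.1861/-0.21878 = 32.846.
So 33 more iterations are needed.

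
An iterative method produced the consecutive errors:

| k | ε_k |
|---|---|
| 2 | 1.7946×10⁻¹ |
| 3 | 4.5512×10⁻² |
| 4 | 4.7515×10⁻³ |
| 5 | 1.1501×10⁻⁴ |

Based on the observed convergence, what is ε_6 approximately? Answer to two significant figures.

2.5e-7

First estimate the order: p ≈ ln(ε_5/ε_4) / ln(ε_4/ε_3) = ln(1.1501×10⁻⁴/4.7515×10⁻³)/ln(4.7515×10⁻³/4.5512×10⁻²) = ln(0.024205)/ln(0.104401) ≈ 1.6469.
Then ε_6 ≈ ε_5·(ε_5/ε_4)^p = 1.1501×10⁻⁴·(0.024205)^1.6469 = 1.1501×10⁻⁴·0.00217998 ≈ 2.507e-07.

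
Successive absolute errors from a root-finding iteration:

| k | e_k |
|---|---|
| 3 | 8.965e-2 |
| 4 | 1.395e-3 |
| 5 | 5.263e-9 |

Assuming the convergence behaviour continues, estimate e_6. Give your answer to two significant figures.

First estimate the order: p ≈ ln(e_5/e_4) / ln(e_4/e_3) = ln(5.263e-9/1.395e-3)/ln(1.395e-3/8.965e-2) = ln(3.77276e-06)/ln(0.0155605) ≈ 2.9997.
Then e_6 ≈ e_5·(e_5/e_4)^p = 5.263e-9·(3.77276e-06)^2.9997 = 5.263e-9·5.3902e-17 ≈ 2.837e-25.

2.8e-25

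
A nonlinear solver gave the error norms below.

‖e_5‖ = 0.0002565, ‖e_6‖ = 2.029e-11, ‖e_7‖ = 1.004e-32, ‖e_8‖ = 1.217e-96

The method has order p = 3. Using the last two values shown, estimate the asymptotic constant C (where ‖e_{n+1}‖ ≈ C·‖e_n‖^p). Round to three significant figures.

1.20

C ≈ ‖e_8‖ / ‖e_7‖^3
  = 1.217e-96 / (1.004e-32)^3
  = 1.217e-96 / 1.01205e-96 ≈ 1.2025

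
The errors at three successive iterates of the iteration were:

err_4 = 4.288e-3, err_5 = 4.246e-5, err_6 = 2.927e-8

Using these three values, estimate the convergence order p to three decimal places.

1.577

p ≈ ln(err_6/err_5) / ln(err_5/err_4)
  = ln(2.927e-8/4.246e-5) / ln(4.246e-5/4.288e-3)
  = ln(0.000689355) / ln(0.00990205)
  = -7.279754 / -4.615013 ≈ 1.577407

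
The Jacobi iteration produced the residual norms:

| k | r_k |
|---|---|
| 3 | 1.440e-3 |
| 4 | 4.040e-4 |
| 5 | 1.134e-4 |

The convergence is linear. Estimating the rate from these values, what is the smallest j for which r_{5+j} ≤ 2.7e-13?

16

Rate ρ ≈ r_5/r_4 = 1.134e-4/4.040e-4 = 0.2807.
After j more steps, r_{5+j} ≈ 1.134e-4·ρ^j; need ρ^j ≤ 2.7e-13/1.134e-4 = 2.38095e-09.
j ≥ ln(2.38095e-09)/ln(0.2807) = -19.8558/-1.27047 = 15.629.
So 16 more iterations are needed.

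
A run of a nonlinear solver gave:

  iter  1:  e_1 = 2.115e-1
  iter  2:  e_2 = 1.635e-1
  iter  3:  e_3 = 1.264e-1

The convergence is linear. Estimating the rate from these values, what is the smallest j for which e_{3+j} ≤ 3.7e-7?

Rate ρ ≈ e_3/e_2 = 1.264e-1/1.635e-1 = 0.7731.
After j more steps, e_{3+j} ≈ 1.264e-1·ρ^j; need ρ^j ≤ 3.7e-7/1.264e-1 = 2.92722e-06.
j ≥ ln(2.92722e-06)/ln(0.7731) = -12.7415/-0.25735 = 49.510.
So 50 more iterations are needed.

50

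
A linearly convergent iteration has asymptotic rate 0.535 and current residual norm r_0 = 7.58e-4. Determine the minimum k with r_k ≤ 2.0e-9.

After k steps, r_k ≈ 7.58e-4·0.535^k.
Need 0.535^k ≤ 2.0e-9/7.58e-4 = 2.63852e-06.
k ≥ ln(2.63852e-06)/ln(0.535) = -12.8453/-0.62549 = 20.536.
Smallest integer k = 21.

21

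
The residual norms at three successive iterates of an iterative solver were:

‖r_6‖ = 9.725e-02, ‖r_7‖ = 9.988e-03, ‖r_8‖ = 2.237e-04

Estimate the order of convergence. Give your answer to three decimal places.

1.669

p ≈ ln(‖r_8‖/‖r_7‖) / ln(‖r_7‖/‖r_6‖)
  = ln(2.237e-04/9.988e-03) / ln(9.988e-03/9.725e-02)
  = ln(0.0223969) / ln(0.102704)
  = -3.798833 / -2.275904 ≈ 1.669153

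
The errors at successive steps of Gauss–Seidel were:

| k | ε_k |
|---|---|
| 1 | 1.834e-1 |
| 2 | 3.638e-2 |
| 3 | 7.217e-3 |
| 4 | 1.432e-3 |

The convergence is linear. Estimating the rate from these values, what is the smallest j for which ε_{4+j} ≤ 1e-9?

9

Rate ρ ≈ ε_4/ε_3 = 1.432e-3/7.217e-3 = 0.1984.
After j more steps, ε_{4+j} ≈ 1.432e-3·ρ^j; need ρ^j ≤ 1e-9/1.432e-3 = 6.98324e-07.
j ≥ ln(6.98324e-07)/ln(0.1984) = -14.1746/-1.61747 = 8.763.
So 9 more iterations are needed.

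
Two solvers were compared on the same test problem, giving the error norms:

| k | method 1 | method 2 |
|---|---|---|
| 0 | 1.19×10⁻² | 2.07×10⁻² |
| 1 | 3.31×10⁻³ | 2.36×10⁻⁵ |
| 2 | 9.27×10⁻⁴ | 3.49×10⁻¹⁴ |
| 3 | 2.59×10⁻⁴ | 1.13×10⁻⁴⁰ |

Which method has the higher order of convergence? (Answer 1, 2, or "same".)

2

Method 1: p ≈ ln(2.59×10⁻⁴/9.27×10⁻⁴)/ln(9.27×10⁻⁴/3.31×10⁻³) ≈ 1.00.
Method 2: p ≈ ln(1.13×10⁻⁴⁰/3.49×10⁻¹⁴)/ln(3.49×10⁻¹⁴/2.36×10⁻⁵) ≈ 3.00.
Method 2 has the higher order (≈3.0 vs ≈1.0).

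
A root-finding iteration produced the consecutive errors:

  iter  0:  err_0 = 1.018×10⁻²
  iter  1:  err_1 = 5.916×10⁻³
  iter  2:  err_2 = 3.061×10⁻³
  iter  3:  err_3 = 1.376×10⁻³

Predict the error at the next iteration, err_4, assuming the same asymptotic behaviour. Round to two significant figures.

5.2e-4

First estimate the order: p ≈ ln(err_3/err_2) / ln(err_2/err_1) = ln(1.376×10⁻³/3.061×10⁻³)/ln(3.061×10⁻³/5.916×10⁻³) = ln(0.449526)/ln(0.51741) ≈ 1.2134.
Then err_4 ≈ err_3·(err_3/err_2)^p = 1.376×10⁻³·(0.449526)^1.2134 = 1.376×10⁻³·0.379012 ≈ 0.0005215.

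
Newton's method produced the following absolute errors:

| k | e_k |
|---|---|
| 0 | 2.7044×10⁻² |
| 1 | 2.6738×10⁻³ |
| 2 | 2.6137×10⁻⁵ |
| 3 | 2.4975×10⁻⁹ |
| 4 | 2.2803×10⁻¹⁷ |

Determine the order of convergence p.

Consecutive ratios: e_4/e_3 = 2.2803×10⁻¹⁷/2.4975×10⁻⁹ = 9.13033e-09, e_3/e_2 = 2.4975×10⁻⁹/2.6137×10⁻⁵ = 9.55542e-05.
p ≈ ln(9.13033e-09)/ln(9.55542e-05) = -18.5117/-9.2558 ≈ 2.00.
So the convergence is quadratic (order 2).

2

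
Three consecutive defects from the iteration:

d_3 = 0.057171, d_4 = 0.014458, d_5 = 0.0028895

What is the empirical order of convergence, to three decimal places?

1.171

p ≈ ln(d_5/d_4) / ln(d_4/d_3)
  = ln(0.0028895/0.014458) / ln(0.014458/0.057171)
  = ln(0.199855) / ln(0.25289)
  = -1.610163 / -1.374801 ≈ 1.171197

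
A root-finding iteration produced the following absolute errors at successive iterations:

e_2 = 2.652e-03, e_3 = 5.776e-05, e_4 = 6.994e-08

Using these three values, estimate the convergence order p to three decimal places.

p ≈ ln(e_4/e_3) / ln(e_3/e_2)
  = ln(6.994e-08/5.776e-05) / ln(5.776e-05/2.652e-03)
  = ln(0.00121087) / ln(0.0217798)
  = -6.716416 / -3.826772 ≈ 1.755113

1.755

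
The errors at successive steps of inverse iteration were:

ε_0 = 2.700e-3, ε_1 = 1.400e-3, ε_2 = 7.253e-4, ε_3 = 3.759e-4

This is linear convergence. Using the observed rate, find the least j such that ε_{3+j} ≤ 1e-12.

Rate ρ ≈ ε_3/ε_2 = 3.759e-4/7.253e-4 = 0.5183.
After j more steps, ε_{3+j} ≈ 3.759e-4·ρ^j; need ρ^j ≤ 1e-12/3.759e-4 = 2.66028e-09.
j ≥ ln(2.66028e-09)/ln(0.5183) = -19.7448/-0.65720 = 30.044.
So 31 more iterations are needed.

31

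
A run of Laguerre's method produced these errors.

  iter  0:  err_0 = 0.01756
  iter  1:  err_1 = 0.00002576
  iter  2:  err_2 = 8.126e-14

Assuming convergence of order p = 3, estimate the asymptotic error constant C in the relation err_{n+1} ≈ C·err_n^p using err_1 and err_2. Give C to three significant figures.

C ≈ err_2 / err_1^3
  = 8.126e-14 / (0.00002576)^3
  = 8.126e-14 / 1.70938e-14 ≈ 4.7538

4.75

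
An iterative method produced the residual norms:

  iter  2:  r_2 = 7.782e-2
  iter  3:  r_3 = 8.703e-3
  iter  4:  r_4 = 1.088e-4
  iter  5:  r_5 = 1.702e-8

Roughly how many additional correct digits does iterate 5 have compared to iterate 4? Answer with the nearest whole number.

Digits gained ≈ log₁₀(r_4/r_5) = log₁₀(1.088e-4/1.702e-8) = log₁₀(6392.48) ≈ 3.806.

4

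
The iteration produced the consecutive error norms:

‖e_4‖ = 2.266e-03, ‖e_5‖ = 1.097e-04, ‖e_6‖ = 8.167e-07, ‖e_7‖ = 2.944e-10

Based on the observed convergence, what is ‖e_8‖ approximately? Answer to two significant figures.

First estimate the order: p ≈ ln(‖e_7‖/‖e_6‖) / ln(‖e_6‖/‖e_5‖) = ln(2.944e-10/8.167e-07)/ln(8.167e-07/1.097e-04) = ln(0.000360475)/ln(0.00744485) ≈ 1.6179.
Then ‖e_8‖ ≈ ‖e_7‖·(‖e_7‖/‖e_6‖)^p = 2.944e-10·(0.000360475)^1.6179 = 2.944e-10·2.68762e-06 ≈ 7.912e-16.

7.9e-16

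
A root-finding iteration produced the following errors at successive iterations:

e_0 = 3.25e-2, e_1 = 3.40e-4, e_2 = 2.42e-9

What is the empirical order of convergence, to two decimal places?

p ≈ ln(e_2/e_1) / ln(e_1/e_0)
  = ln(2.42e-9/3.40e-4) / ln(3.40e-4/3.25e-2)
  = ln(7.11765e-06) / ln(0.0104615)
  = -11.85293 / -4.56005 ≈ 2.59930

2.60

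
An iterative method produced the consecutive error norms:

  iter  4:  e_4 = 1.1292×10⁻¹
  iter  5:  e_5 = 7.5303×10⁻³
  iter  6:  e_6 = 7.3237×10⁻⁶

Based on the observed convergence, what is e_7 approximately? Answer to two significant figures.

1.4e-13

First estimate the order: p ≈ ln(e_6/e_5) / ln(e_5/e_4) = ln(7.3237×10⁻⁶/7.5303×10⁻³)/ln(7.5303×10⁻³/1.1292×10⁻¹) = ln(0.000972564)/ln(0.066687) ≈ 2.5614.
Then e_7 ≈ e_6·(e_6/e_5)^p = 7.3237×10⁻⁶·(0.000972564)^2.5614 = 7.3237×10⁻⁶·1.92688e-08 ≈ 1.411e-13.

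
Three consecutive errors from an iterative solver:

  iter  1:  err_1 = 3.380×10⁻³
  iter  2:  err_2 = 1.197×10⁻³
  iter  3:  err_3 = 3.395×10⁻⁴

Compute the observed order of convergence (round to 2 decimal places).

1.21

p ≈ ln(err_3/err_2) / ln(err_2/err_1)
  = ln(3.395×10⁻⁴/1.197×10⁻³) / ln(1.197×10⁻³/3.380×10⁻³)
  = ln(0.283626) / ln(0.354142)
  = -1.26010 / -1.03806 ≈ 1.21390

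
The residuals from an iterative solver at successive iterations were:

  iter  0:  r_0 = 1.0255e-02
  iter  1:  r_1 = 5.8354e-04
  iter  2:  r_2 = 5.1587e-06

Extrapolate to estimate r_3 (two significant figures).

2.1e-9

First estimate the order: p ≈ ln(r_2/r_1) / ln(r_1/r_0) = ln(5.1587e-06/5.8354e-04)/ln(5.8354e-04/1.0255e-02) = ln(0.00884035)/ln(0.056903) ≈ 1.6496.
Then r_3 ≈ r_2·(r_2/r_1)^p = 5.1587e-06·(0.00884035)^1.6496 = 5.1587e-06·0.000409728 ≈ 2.114e-09.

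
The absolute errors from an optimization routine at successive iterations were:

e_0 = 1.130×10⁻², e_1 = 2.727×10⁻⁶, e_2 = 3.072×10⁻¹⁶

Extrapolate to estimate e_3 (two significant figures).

1.3e-43

First estimate the order: p ≈ ln(e_2/e_1) / ln(e_1/e_0) = ln(3.072×10⁻¹⁶/2.727×10⁻⁶)/ln(2.727×10⁻⁶/1.130×10⁻²) = ln(1.12651e-10)/ln(0.000241327) ≈ 2.7501.
Then e_3 ≈ e_2·(e_2/e_1)^p = 3.072×10⁻¹⁶·(1.12651e-10)^2.7501 = 3.072×10⁻¹⁶·4.37801e-28 ≈ 1.345e-43.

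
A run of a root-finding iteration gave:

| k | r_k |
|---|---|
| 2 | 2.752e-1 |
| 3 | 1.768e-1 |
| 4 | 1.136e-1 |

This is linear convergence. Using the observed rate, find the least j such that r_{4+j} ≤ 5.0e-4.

Rate ρ ≈ r_4/r_3 = 1.136e-1/1.768e-1 = 0.6425.
After j more steps, r_{4+j} ≈ 1.136e-1·ρ^j; need ρ^j ≤ 5.0e-4/1.136e-1 = 0.00440141.
j ≥ ln(0.00440141)/ln(0.6425) = -5.4258/-0.44239 = 12.265.
So 13 more iterations are needed.

13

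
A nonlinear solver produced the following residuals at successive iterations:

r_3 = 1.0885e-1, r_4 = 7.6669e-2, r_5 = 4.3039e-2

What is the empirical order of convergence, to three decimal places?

p ≈ ln(r_5/r_4) / ln(r_4/r_3)
  = ln(4.3039e-2/7.6669e-2) / ln(7.6669e-2/1.0885e-1)
  = ln(0.561361) / ln(0.704355)
  = -0.577391 / -0.350473 ≈ 1.647462

1.647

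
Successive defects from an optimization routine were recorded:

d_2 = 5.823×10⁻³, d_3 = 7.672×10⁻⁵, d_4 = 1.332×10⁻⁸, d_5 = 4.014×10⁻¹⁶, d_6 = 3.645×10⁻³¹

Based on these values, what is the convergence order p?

Consecutive ratios: d_6/d_5 = 3.645×10⁻³¹/4.014×10⁻¹⁶ = 9.08072e-16, d_5/d_4 = 4.014×10⁻¹⁶/1.332×10⁻⁸ = 3.01351e-08.
p ≈ ln(9.08072e-16)/ln(3.01351e-08) = -34.6352/-17.3176 ≈ 2.00.
So the convergence is quadratic (order 2).

2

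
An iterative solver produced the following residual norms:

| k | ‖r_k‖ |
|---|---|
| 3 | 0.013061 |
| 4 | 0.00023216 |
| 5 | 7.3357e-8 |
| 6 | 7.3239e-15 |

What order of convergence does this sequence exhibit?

Consecutive ratios: ‖r_6‖/‖r_5‖ = 7.3239e-15/7.3357e-8 = 9.98391e-08, ‖r_5‖/‖r_4‖ = 7.3357e-8/0.00023216 = 0.000315976.
p ≈ ln(9.98391e-08)/ln(0.000315976) = -16.1197/-8.0598 ≈ 2.00.
So the convergence is quadratic (order 2).

2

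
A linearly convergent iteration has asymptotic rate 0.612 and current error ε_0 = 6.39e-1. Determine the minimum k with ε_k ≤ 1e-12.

56

After k steps, ε_k ≈ 6.39e-1·0.612^k.
Need 0.612^k ≤ 1e-12/6.39e-1 = 1.56495e-12.
k ≥ ln(1.56495e-12)/ln(0.612) = -27.1832/-0.49102 = 55.361.
Smallest integer k = 56.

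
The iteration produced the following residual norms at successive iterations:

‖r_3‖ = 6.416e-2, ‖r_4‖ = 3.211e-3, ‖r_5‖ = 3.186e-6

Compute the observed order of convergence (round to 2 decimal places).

p ≈ ln(‖r_5‖/‖r_4‖) / ln(‖r_4‖/‖r_3‖)
  = ln(3.186e-6/3.211e-3) / ln(3.211e-3/6.416e-2)
  = ln(0.000992214) / ln(0.0500468)
  = -6.91557 / -2.99480 ≈ 2.30919

2.31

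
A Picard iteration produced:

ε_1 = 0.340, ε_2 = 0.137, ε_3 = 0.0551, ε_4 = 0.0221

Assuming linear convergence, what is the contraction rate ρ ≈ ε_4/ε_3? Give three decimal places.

ρ ≈ ε_4/ε_3 = 0.0221/0.0551 = 0.40109

0.401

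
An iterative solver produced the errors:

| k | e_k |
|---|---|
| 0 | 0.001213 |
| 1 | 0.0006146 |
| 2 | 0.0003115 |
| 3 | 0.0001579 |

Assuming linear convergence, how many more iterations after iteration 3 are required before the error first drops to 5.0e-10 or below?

Rate ρ ≈ e_3/e_2 = 0.0001579/0.0003115 = 0.5069.
After j more steps, e_{3+j} ≈ 0.0001579·ρ^j; need ρ^j ≤ 5.0e-10/0.0001579 = 3.16656e-06.
j ≥ ln(3.16656e-06)/ln(0.5069) = -12.6629/-0.67944 = 18.637.
So 19 more iterations are needed.

19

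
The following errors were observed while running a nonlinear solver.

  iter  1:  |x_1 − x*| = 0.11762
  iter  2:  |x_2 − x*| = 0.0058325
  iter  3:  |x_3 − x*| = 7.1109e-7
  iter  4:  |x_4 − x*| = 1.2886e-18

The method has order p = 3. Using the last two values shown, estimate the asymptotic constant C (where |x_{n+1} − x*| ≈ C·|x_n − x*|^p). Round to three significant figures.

C ≈ |x_4 − x*| / |x_3 − x*|^3
  = 1.2886e-18 / (7.1109e-7)^3
  = 1.2886e-18 / 3.59562e-19 ≈ 3.5838

3.58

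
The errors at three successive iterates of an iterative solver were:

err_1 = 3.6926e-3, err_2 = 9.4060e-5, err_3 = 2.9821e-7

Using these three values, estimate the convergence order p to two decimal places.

p ≈ ln(err_3/err_2) / ln(err_2/err_1)
  = ln(2.9821e-7/9.4060e-5) / ln(9.4060e-5/3.6926e-3)
  = ln(0.00317042) / ln(0.0254726)
  = -5.75389 / -3.67015 ≈ 1.56775

1.57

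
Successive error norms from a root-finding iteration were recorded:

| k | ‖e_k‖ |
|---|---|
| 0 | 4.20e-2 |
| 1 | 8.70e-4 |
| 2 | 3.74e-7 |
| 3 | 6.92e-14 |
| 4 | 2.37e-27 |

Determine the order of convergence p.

Consecutive ratios: ‖e_4‖/‖e_3‖ = 2.37e-27/6.92e-14 = 3.42486e-14, ‖e_3‖/‖e_2‖ = 6.92e-14/3.74e-7 = 1.85027e-07.
p ≈ ln(3.42486e-14)/ln(1.85027e-07) = -31.0051/-15.5028 ≈ 2.00.
So the convergence is quadratic (order 2).

2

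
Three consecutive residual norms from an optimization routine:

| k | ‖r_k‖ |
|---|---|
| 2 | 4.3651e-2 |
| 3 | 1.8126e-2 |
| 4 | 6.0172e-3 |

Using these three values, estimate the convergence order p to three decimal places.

1.255

p ≈ ln(‖r_4‖/‖r_3‖) / ln(‖r_3‖/‖r_2‖)
  = ln(6.0172e-3/1.8126e-2) / ln(1.8126e-2/4.3651e-2)
  = ln(0.331965) / ln(0.415248)
  = -1.102726 / -0.878879 ≈ 1.254696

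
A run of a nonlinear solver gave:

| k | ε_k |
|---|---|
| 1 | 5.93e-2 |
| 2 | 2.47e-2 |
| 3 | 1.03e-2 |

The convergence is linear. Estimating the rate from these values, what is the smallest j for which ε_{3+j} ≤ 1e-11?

Rate ρ ≈ ε_3/ε_2 = 1.03e-2/2.47e-2 = 0.4170.
After j more steps, ε_{3+j} ≈ 1.03e-2·ρ^j; need ρ^j ≤ 1e-11/1.03e-2 = 9.70874e-10.
j ≥ ln(9.70874e-10)/ln(0.4170) = -20.7528/-0.87467 = 23.726.
So 24 more iterations are needed.

24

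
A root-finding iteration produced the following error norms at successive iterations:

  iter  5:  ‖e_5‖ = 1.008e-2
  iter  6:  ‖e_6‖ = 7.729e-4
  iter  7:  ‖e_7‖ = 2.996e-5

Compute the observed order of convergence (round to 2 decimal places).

p ≈ ln(‖e_7‖/‖e_6‖) / ln(‖e_6‖/‖e_5‖)
  = ln(2.996e-5/7.729e-4) / ln(7.729e-4/1.008e-2)
  = ln(0.0387631) / ln(0.0766766)
  = -3.25029 / -2.56816 ≈ 1.26561

1.27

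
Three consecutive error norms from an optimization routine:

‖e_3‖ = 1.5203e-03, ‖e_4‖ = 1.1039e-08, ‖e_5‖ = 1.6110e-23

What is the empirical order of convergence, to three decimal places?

p ≈ ln(‖e_5‖/‖e_4‖) / ln(‖e_4‖/‖e_3‖)
  = ln(1.6110e-23/1.1039e-08) / ln(1.1039e-08/1.5203e-03)
  = ln(1.45937e-15) / ln(7.26107e-06)
  = -34.160772 / -11.832983 ≈ 2.886911

2.887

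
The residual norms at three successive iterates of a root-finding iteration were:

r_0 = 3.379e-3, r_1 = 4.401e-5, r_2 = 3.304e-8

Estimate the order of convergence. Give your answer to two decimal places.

1.66

p ≈ ln(r_2/r_1) / ln(r_1/r_0)
  = ln(3.304e-8/4.401e-5) / ln(4.401e-5/3.379e-3)
  = ln(0.000750738) / ln(0.0130246)
  = -7.19445 / -4.34092 ≈ 1.65736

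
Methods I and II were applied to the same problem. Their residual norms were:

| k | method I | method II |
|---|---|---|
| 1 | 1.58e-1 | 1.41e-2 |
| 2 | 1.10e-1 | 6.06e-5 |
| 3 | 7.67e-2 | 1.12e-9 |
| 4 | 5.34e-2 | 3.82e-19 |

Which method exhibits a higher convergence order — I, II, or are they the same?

Method I: p ≈ ln(5.34e-2/7.67e-2)/ln(7.67e-2/1.10e-1) ≈ 1.00.
Method II: p ≈ ln(3.82e-19/1.12e-9)/ln(1.12e-9/6.06e-5) ≈ 2.00.
Method II has the higher order (≈2.0 vs ≈1.0).

II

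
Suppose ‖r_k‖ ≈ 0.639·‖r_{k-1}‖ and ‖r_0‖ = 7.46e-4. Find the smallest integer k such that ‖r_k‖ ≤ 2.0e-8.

24

After k steps, ‖r_k‖ ≈ 7.46e-4·0.639^k.
Need 0.639^k ≤ 2.0e-8/7.46e-4 = 2.68097e-05.
k ≥ ln(2.68097e-05)/ln(0.639) = -10.5267/-0.44785 = 23.505.
Smallest integer k = 24.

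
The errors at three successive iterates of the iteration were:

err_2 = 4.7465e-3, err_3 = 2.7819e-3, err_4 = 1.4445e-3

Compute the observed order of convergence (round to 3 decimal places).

1.227

p ≈ ln(err_4/err_3) / ln(err_3/err_2)
  = ln(1.4445e-3/2.7819e-3) / ln(2.7819e-3/4.7465e-3)
  = ln(0.519249) / ln(0.586095)
  = -0.655372 / -0.534273 ≈ 1.226661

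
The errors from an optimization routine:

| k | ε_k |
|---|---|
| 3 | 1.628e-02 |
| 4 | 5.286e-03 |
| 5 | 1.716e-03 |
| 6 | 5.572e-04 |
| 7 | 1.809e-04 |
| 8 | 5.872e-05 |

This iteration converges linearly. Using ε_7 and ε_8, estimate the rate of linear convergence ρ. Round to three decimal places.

0.325

ρ ≈ ε_8/ε_7 = 5.872e-05/1.809e-04 = 0.32460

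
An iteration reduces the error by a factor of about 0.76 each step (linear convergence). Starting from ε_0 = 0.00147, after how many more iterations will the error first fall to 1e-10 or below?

After k steps, ε_k ≈ 0.00147·0.76^k.
Need 0.76^k ≤ 1e-10/0.00147 = 6.80272e-08.
k ≥ ln(6.80272e-08)/ln(0.76) = -16.5034/-0.27444 = 60.135.
Smallest integer k = 61.

61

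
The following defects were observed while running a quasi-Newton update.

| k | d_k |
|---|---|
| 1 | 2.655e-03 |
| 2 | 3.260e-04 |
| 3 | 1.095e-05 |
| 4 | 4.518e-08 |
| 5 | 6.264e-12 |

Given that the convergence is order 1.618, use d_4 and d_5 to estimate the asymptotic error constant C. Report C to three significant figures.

C ≈ d_5 / d_4^1.618
  = 6.264e-12 / (4.518e-08)^1.618
  = 6.264e-12 / 1.30528e-12 ≈ 4.799

4.80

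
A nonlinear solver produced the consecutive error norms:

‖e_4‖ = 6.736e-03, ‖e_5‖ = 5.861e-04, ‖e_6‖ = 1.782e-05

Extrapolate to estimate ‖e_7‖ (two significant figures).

1.2e-7

First estimate the order: p ≈ ln(‖e_6‖/‖e_5‖) / ln(‖e_5‖/‖e_4‖) = ln(1.782e-05/5.861e-04)/ln(5.861e-04/6.736e-03) = ln(0.0304044)/ln(0.0870101) ≈ 1.4306.
Then ‖e_7‖ ≈ ‖e_6‖·(‖e_6‖/‖e_5‖)^p = 1.782e-05·(0.0304044)^1.4306 = 1.782e-05·0.00675599 ≈ 1.204e-07.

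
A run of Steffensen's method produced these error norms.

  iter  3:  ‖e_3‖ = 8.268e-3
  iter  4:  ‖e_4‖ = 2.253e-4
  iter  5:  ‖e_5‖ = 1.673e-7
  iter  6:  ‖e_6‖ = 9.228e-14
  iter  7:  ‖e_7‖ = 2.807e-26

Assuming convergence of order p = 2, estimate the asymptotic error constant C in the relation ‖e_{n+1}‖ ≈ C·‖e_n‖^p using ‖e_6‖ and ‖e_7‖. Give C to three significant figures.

C ≈ ‖e_7‖ / ‖e_6‖^2
  = 2.807e-26 / (9.228e-14)^2
  = 2.807e-26 / 8.5156e-27 ≈ 3.2963

3.30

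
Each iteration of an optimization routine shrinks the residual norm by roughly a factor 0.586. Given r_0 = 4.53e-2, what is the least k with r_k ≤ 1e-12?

After k steps, r_k ≈ 4.53e-2·0.586^k.
Need 0.586^k ≤ 1e-12/4.53e-2 = 2.20751e-11.
k ≥ ln(2.20751e-11)/ln(0.586) = -24.5366/-0.53444 = 45.911.
Smallest integer k = 46.

46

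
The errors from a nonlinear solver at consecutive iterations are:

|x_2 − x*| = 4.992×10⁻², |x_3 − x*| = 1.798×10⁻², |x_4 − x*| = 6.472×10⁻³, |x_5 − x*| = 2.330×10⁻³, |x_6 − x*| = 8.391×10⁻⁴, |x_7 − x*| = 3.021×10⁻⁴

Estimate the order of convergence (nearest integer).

Consecutive ratios: |x_7 − x*|/|x_6 − x*| = 3.021×10⁻⁴/8.391×10⁻⁴ = 0.360029, |x_6 − x*|/|x_5 − x*| = 8.391×10⁻⁴/2.330×10⁻³ = 0.360129.
p ≈ ln(0.360029)/ln(0.360129) = -1.0216/-1.0213 ≈ 1.00.
So the convergence is linear (order 1).

1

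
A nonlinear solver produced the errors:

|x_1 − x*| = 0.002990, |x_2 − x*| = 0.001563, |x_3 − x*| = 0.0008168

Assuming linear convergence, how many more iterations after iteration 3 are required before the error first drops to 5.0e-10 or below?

23

Rate ρ ≈ |x_3 − x*|/|x_2 − x*| = 0.0008168/0.001563 = 0.5226.
After j more steps, |x_{3+j} − x*| ≈ 0.0008168·ρ^j; need ρ^j ≤ 5.0e-10/0.0008168 = 6.12145e-07.
j ≥ ln(6.12145e-07)/ln(0.5226) = -14.3063/-0.64894 = 22.046.
So 23 more iterations are needed.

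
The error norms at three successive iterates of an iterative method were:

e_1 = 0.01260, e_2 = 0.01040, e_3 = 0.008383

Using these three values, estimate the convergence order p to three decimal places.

p ≈ ln(e_3/e_2) / ln(e_2/e_1)
  = ln(0.008383/0.01040) / ln(0.01040/0.01260)
  = ln(0.806058) / ln(0.825397)
  = -0.215600 / -0.191891 ≈ 1.123555

1.124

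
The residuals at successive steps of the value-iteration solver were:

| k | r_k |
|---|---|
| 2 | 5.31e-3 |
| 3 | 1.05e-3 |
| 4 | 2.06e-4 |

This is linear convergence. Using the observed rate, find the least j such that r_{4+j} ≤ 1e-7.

5

Rate ρ ≈ r_4/r_3 = 2.06e-4/1.05e-3 = 0.1962.
After j more steps, r_{4+j} ≈ 2.06e-4·ρ^j; need ρ^j ≤ 1e-7/2.06e-4 = 0.000485437.
j ≥ ln(0.000485437)/ln(0.1962) = -7.6305/-1.62862 = 4.685.
So 5 more iterations are needed.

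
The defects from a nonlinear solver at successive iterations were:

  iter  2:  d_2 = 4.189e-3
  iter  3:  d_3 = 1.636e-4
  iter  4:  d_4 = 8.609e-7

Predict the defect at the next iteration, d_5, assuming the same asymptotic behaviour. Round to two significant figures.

1.8e-10

First estimate the order: p ≈ ln(d_4/d_3) / ln(d_3/d_2) = ln(8.609e-7/1.636e-4)/ln(1.636e-4/4.189e-3) = ln(0.00526222)/ln(0.0390547) ≈ 1.6181.
Then d_5 ≈ d_4·(d_4/d_3)^p = 8.609e-7·(0.00526222)^1.6181 = 8.609e-7·0.000205411 ≈ 1.768e-10.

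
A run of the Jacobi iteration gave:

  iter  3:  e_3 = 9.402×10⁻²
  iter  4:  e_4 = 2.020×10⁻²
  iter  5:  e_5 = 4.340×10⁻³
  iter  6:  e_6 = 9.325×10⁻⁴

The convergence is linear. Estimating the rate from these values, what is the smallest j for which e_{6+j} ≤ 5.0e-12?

13

Rate ρ ≈ e_6/e_5 = 9.325×10⁻⁴/4.340×10⁻³ = 0.2149.
After j more steps, e_{6+j} ≈ 9.325×10⁻⁴·ρ^j; need ρ^j ≤ 5.0e-12/9.325×10⁻⁴ = 5.36193e-09.
j ≥ ln(5.36193e-09)/ln(0.2149) = -19.0439/-1.53758 = 12.386.
So 13 more iterations are needed.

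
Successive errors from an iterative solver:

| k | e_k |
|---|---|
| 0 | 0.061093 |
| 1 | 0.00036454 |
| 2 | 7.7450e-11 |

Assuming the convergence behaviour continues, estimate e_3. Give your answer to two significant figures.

7.4e-31

First estimate the order: p ≈ ln(e_2/e_1) / ln(e_1/e_0) = ln(7.7450e-11/0.00036454)/ln(0.00036454/0.061093) = ln(2.1246e-07)/ln(0.00596697) ≈ 3.0000.
Then e_3 ≈ e_2·(e_2/e_1)^p = 7.7450e-11·(2.1246e-07)^3.0000 = 7.7450e-11·9.59029e-21 ≈ 7.428e-31.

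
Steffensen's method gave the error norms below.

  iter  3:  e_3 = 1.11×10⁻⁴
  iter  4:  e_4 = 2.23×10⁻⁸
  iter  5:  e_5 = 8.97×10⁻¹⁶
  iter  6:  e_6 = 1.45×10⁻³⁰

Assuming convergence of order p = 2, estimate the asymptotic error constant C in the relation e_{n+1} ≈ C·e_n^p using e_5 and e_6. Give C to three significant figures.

1.80

C ≈ e_6 / e_5^2
  = 1.45×10⁻³⁰ / (8.97×10⁻¹⁶)^2
  = 1.45×10⁻³⁰ / 8.04609e-31 ≈ 1.8021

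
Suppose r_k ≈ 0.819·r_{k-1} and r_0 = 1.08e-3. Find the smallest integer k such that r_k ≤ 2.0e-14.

124

After k steps, r_k ≈ 1.08e-3·0.819^k.
Need 0.819^k ≤ 2.0e-14/1.08e-3 = 1.85185e-11.
k ≥ ln(1.85185e-11)/ln(0.819) = -24.7123/-0.19967 = 123.766.
Smallest integer k = 124.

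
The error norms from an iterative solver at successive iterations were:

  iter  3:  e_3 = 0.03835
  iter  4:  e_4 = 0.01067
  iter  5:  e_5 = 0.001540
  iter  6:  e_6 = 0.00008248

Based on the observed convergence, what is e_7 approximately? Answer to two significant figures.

First estimate the order: p ≈ ln(e_6/e_5) / ln(e_5/e_4) = ln(0.00008248/0.001540)/ln(0.001540/0.01067) = ln(0.0535584)/ln(0.14433) ≈ 1.5121.
Then e_7 ≈ e_6·(e_6/e_5)^p = 0.00008248·(0.0535584)^1.5121 = 0.00008248·0.0119636 ≈ 9.868e-07.

9.9e-7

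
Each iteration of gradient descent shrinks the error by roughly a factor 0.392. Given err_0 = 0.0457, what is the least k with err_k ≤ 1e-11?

After k steps, err_k ≈ 0.0457·0.392^k.
Need 0.392^k ≤ 1e-11/0.0457 = 2.18818e-10.
k ≥ ln(2.18818e-10)/ln(0.392) = -22.2428/-0.93649 = 23.751.
Smallest integer k = 24.

24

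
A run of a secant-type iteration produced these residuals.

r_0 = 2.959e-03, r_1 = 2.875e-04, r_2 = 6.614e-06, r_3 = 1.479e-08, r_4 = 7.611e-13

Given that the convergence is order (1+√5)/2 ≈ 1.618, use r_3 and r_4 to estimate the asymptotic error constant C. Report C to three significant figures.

3.55

C ≈ r_4 / r_3^1.618
  = 7.611e-13 / (1.479e-08)^1.618
  = 7.611e-13 / 2.14293e-13 ≈ 3.5517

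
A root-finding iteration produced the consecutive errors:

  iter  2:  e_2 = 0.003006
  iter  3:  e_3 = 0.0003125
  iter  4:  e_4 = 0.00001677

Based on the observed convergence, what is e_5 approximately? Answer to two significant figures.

First estimate the order: p ≈ ln(e_4/e_3) / ln(e_3/e_2) = ln(0.00001677/0.0003125)/ln(0.0003125/0.003006) = ln(0.053664)/ln(0.103959) ≈ 1.2921.
Then e_5 ≈ e_4·(e_4/e_3)^p = 0.00001677·(0.053664)^1.2921 = 0.00001677·0.0228362 ≈ 3.83e-07.

3.8e-7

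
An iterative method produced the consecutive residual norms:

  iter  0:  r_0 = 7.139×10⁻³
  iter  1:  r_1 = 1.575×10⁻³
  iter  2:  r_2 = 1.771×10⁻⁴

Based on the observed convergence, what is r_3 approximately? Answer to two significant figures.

7.5e-6

First estimate the order: p ≈ ln(r_2/r_1) / ln(r_1/r_0) = ln(1.771×10⁻⁴/1.575×10⁻³)/ln(1.575×10⁻³/7.139×10⁻³) = ln(0.112444)/ln(0.220619) ≈ 1.4460.
Then r_3 ≈ r_2·(r_2/r_1)^p = 1.771×10⁻⁴·(0.112444)^1.4460 = 1.771×10⁻⁴·0.0424281 ≈ 7.514e-06.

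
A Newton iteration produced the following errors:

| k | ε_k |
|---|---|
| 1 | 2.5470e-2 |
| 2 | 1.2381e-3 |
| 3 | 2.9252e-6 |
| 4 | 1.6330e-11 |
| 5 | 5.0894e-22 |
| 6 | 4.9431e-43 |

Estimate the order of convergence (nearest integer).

2

Consecutive ratios: ε_6/ε_5 = 4.9431e-43/5.0894e-22 = 9.71254e-22, ε_5/ε_4 = 5.0894e-22/1.6330e-11 = 3.1166e-11.
p ≈ ln(9.71254e-22)/ln(3.1166e-11) = -48.3835/-24.1917 ≈ 2.00.
So the convergence is quadratic (order 2).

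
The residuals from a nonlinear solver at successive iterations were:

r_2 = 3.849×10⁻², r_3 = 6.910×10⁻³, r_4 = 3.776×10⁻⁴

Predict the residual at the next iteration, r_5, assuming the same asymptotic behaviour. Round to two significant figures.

First estimate the order: p ≈ ln(r_4/r_3) / ln(r_3/r_2) = ln(3.776×10⁻⁴/6.910×10⁻³)/ln(6.910×10⁻³/3.849×10⁻²) = ln(0.0546454)/ln(0.179527) ≈ 1.6926.
Then r_5 ≈ r_4·(r_4/r_3)^p = 3.776×10⁻⁴·(0.0546454)^1.6926 = 3.776×10⁻⁴·0.00729765 ≈ 2.756e-06.

2.8e-6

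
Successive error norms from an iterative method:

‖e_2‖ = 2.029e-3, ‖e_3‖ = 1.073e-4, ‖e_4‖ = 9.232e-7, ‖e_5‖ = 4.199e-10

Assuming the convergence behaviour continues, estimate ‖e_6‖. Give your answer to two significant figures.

First estimate the order: p ≈ ln(‖e_5‖/‖e_4‖) / ln(‖e_4‖/‖e_3‖) = ln(4.199e-10/9.232e-7)/ln(9.232e-7/1.073e-4) = ln(0.000454831)/ln(0.00860391) ≈ 1.6182.
Then ‖e_6‖ ≈ ‖e_5‖·(‖e_5‖/‖e_4‖)^p = 4.199e-10·(0.000454831)^1.6182 = 4.199e-10·3.90601e-06 ≈ 1.64e-15.

1.6e-15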